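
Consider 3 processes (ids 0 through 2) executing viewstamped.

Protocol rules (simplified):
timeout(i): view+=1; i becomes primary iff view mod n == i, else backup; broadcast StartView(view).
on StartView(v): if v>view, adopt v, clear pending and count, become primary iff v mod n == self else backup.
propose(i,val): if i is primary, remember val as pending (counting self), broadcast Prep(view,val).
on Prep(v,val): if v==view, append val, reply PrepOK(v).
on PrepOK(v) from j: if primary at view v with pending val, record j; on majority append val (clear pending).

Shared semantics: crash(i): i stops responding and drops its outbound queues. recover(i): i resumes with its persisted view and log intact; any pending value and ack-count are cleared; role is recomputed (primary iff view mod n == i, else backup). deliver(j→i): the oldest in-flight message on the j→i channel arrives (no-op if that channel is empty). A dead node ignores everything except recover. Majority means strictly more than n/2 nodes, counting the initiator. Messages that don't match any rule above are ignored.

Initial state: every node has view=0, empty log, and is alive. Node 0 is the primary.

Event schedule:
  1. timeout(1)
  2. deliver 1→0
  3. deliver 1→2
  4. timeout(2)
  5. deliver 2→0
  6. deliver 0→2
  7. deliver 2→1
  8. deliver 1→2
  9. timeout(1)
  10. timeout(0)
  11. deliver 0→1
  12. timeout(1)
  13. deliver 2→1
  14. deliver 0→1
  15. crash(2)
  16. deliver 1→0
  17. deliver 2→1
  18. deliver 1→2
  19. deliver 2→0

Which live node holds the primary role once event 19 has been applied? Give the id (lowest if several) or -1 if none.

[1] timeout(1) → N1(prim v1 [-])
[2] deliver 1→0 → N0(back v1 [-])
[3] deliver 1→2 → N2(back v1 [-])
[4] timeout(2) → N2(prim v2 [-])
[5] deliver 2→0 → N0(back v2 [-])
[6] deliver 0→2 → ∅
[7] deliver 2→1 → N1(back v2 [-])
[8] deliver 1→2 → ∅
[9] timeout(1) → N1(back v3 [-])
[10] timeout(0) → N0(prim v3 [-])
[11] deliver 0→1 → ∅
[12] timeout(1) → N1(prim v4 [-])
[13] deliver 2→1 → ∅
[14] deliver 0→1 → ∅
[15] crash(2) → N2(✗prim v2 [-])
[16] deliver 1→0 → ∅
[17] deliver 2→1 → ∅
[18] deliver 1→2 → ∅
[19] deliver 2→0 → ∅

0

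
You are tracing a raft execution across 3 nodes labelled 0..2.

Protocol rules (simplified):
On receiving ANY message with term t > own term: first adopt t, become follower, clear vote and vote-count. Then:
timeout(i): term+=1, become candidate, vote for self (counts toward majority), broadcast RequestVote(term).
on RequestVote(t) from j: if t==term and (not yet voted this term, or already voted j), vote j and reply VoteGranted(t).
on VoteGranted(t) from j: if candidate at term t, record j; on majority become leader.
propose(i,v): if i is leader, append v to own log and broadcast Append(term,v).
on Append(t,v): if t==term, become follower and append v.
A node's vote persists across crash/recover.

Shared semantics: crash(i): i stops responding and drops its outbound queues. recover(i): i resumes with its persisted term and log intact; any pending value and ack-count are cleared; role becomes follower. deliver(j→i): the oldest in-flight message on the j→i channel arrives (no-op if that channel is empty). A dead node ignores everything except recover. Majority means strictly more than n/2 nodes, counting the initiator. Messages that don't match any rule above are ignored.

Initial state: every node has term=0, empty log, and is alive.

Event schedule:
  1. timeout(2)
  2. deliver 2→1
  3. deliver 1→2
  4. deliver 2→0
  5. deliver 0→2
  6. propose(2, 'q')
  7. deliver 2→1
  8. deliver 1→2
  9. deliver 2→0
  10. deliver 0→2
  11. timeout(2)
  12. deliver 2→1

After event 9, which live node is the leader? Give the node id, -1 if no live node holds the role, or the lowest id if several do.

1. timeout(2):  <2:cand t1 ->
2. deliver 2→1:  <1:foll t1 ->
3. deliver 1→2:  <2:lead t1 ->
4. deliver 2→0:  <0:foll t1 ->
5. deliver 0→2:  nop
6. propose(2,'q'):  <2:lead t1 q>
7. deliver 2→1:  <1:foll t1 q>
8. deliver 1→2:  nop
9. deliver 2→0:  <0:foll t1 q>

2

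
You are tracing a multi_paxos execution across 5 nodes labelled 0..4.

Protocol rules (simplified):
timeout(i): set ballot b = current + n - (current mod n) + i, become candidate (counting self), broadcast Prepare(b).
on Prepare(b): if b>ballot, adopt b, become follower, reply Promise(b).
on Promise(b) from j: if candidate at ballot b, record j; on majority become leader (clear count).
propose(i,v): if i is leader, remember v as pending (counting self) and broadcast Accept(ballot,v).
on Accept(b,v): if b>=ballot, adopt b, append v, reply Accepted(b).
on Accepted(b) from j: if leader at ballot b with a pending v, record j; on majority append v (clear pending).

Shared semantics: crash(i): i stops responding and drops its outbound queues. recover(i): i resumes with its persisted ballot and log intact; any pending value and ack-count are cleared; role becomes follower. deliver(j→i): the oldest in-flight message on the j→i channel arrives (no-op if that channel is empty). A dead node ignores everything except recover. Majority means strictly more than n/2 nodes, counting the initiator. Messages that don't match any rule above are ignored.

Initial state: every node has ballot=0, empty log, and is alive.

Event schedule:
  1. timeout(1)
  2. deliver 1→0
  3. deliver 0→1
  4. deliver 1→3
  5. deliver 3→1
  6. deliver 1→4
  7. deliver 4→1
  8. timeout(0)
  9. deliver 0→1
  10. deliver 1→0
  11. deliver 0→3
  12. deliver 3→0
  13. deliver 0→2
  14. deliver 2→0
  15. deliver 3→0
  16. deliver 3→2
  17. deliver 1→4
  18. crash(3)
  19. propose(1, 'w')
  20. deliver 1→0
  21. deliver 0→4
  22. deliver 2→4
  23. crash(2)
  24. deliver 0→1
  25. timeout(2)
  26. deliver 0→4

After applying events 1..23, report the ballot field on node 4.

step 1 timeout(1): 1={cand,b=6,log=-}
step 2 deliver 1→0: 0={foll,b=6,log=-}
step 3 deliver 0→1: —
step 4 deliver 1→3: 3={foll,b=6,log=-}
step 5 deliver 3→1: 1={lead,b=6,log=-}
step 6 deliver 1→4: 4={foll,b=6,log=-}
step 7 deliver 4→1: —
step 8 timeout(0): 0={cand,b=10,log=-}
step 9 deliver 0→1: 1={foll,b=10,log=-}
step 10 deliver 1→0: —
step 11 deliver 0→3: 3={foll,b=10,log=-}
step 12 deliver 3→0: 0={lead,b=10,log=-}
step 13 deliver 0→2: 2={foll,b=10,log=-}
step 14 deliver 2→0: —
step 15 deliver 3→0: —
step 16 deliver 3→2: —
step 17 deliver 1→4: —
step 18 crash(3): 3={✗foll,b=10,log=-}
step 19 propose(1,'w'): —
step 20 deliver 1→0: —
step 21 deliver 0→4: 4={foll,b=10,log=-}
step 22 deliver 2→4: —
step 23 crash(2): 2={✗foll,b=10,log=-}

10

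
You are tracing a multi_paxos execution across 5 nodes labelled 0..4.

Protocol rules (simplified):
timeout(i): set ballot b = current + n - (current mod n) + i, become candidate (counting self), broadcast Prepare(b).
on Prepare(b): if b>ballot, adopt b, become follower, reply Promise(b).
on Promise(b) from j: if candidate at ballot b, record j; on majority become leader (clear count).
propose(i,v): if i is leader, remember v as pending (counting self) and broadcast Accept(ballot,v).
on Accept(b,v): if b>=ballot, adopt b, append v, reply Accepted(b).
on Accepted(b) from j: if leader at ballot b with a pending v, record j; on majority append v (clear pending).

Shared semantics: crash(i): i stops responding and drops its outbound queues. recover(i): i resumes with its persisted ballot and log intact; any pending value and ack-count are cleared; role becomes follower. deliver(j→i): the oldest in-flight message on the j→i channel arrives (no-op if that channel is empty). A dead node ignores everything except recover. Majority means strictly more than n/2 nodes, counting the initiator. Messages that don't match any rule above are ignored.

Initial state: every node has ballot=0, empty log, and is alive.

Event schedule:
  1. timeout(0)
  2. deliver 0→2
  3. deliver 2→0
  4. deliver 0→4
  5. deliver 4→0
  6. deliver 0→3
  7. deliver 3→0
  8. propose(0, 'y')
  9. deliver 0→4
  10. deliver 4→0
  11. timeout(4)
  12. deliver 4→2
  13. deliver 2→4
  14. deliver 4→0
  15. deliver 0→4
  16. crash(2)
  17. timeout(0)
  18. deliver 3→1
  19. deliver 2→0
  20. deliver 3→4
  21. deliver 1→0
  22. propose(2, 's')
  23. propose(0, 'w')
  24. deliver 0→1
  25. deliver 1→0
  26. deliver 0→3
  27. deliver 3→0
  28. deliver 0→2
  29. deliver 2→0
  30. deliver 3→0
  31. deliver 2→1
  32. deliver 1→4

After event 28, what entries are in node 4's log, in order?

after 1 — timeout(0): n0:cand/b5/[-]
after 2 — deliver 0→2: n2:foll/b5/[-]
after 3 — deliver 2→0: ·
after 4 — deliver 0→4: n4:foll/b5/[-]
after 5 — deliver 4→0: n0:lead/b5/[-]
after 6 — deliver 0→3: n3:foll/b5/[-]
after 7 — deliver 3→0: ·
after 8 — propose(0,'y'): ·
after 9 — deliver 0→4: n4:foll/b5/[y]
after 10 — deliver 4→0: ·
after 11 — timeout(4): n4:cand/b14/[y]
after 12 — deliver 4→2: n2:foll/b14/[-]
after 13 — deliver 2→4: ·
after 14 — deliver 4→0: n0:foll/b14/[-]
after 15 — deliver 0→4: n4:lead/b14/[y]
after 16 — crash(2): n2:✗foll/b14/[-]
after 17 — timeout(0): n0:cand/b15/[-]
after 18 — deliver 3→1: ·
after 19 — deliver 2→0: ·
after 20 — deliver 3→4: ·
after 21 — deliver 1→0: ·
after 22 — propose(2,'s'): ·
after 23 — propose(0,'w'): ·
after 24 — deliver 0→1: n1:foll/b5/[-]
after 25 — deliver 1→0: ·
after 26 — deliver 0→3: n3:foll/b5/[y]
after 27 — deliver 3→0: ·
after 28 — deliver 0→2: ·

y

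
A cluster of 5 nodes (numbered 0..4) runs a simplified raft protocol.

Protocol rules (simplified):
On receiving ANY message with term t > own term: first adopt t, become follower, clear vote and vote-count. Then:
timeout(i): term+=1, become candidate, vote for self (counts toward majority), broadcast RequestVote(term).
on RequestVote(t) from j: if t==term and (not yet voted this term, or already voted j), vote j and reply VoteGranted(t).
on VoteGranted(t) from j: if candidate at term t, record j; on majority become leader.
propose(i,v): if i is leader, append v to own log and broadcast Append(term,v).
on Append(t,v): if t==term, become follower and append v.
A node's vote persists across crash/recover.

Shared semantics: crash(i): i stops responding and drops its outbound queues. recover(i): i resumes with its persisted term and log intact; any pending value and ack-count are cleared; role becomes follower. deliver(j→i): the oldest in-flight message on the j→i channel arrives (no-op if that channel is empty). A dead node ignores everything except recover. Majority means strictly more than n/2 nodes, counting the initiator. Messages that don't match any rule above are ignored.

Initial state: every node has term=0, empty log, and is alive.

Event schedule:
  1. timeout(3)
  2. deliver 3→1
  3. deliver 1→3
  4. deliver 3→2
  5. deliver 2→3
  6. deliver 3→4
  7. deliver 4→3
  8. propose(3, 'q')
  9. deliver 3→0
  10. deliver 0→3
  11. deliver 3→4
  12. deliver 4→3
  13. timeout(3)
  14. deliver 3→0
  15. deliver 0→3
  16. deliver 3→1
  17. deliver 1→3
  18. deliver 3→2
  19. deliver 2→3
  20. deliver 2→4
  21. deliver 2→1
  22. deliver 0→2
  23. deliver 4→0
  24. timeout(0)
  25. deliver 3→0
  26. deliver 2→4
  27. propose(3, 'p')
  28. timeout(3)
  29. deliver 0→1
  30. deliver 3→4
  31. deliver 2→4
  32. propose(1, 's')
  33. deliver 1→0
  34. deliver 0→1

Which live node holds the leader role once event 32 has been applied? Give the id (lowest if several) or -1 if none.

[1] timeout(3) → N3(cand t1 [-])
[2] deliver 3→1 → N1(foll t1 [-])
[3] deliver 1→3 → ∅
[4] deliver 3→2 → N2(foll t1 [-])
[5] deliver 2→3 → N3(lead t1 [-])
[6] deliver 3→4 → N4(foll t1 [-])
[7] deliver 4→3 → ∅
[8] propose(3,'q') → N3(lead t1 [q])
[9] deliver 3→0 → N0(foll t1 [-])
[10] deliver 0→3 → ∅
[11] deliver 3→4 → N4(foll t1 [q])
[12] deliver 4→3 → ∅
[13] timeout(3) → N3(cand t2 [q])
[14] deliver 3→0 → N0(foll t1 [q])
[15] deliver 0→3 → ∅
[16] deliver 3→1 → N1(foll t1 [q])
[17] deliver 1→3 → ∅
[18] deliver 3→2 → N2(foll t1 [q])
[19] deliver 2→3 → ∅
[20] deliver 2→4 → ∅
[21] deliver 2→1 → ∅
[22] deliver 0→2 → ∅
[23] deliver 4→0 → ∅
[24] timeout(0) → N0(cand t2 [q])
[25] deliver 3→0 → ∅
[26] deliver 2→4 → ∅
[27] propose(3,'p') → ∅
[28] timeout(3) → N3(cand t3 [q])
[29] deliver 0→1 → N1(foll t2 [q])
[30] deliver 3→4 → N4(foll t2 [q])
[31] deliver 2→4 → ∅
[32] propose(1,'s') → ∅

-1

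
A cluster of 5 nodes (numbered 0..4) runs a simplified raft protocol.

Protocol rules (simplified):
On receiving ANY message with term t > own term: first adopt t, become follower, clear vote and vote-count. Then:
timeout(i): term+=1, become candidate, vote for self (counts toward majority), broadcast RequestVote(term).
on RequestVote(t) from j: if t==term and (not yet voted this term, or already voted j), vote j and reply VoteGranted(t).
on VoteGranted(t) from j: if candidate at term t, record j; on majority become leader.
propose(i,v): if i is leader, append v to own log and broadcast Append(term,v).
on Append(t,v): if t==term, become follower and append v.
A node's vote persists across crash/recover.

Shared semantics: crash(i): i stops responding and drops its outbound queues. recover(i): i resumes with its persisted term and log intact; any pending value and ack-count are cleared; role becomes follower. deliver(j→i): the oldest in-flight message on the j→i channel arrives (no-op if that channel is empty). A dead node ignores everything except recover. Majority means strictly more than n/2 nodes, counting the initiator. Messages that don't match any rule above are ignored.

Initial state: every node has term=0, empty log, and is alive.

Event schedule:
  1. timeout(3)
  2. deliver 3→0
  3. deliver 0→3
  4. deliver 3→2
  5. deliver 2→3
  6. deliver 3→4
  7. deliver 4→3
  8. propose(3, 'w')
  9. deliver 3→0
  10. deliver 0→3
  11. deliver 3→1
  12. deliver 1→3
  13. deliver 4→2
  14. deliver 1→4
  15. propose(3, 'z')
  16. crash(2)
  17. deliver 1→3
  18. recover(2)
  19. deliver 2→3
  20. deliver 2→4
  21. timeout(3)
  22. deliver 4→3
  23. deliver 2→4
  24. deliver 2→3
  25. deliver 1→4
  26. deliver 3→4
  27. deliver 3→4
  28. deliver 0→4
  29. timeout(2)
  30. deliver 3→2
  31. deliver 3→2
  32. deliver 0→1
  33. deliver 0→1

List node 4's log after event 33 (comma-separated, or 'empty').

w,z

[1] timeout(3) → N3(cand t1 [-])
[2] deliver 3→0 → N0(foll t1 [-])
[3] deliver 0→3 → ∅
[4] deliver 3→2 → N2(foll t1 [-])
[5] deliver 2→3 → N3(lead t1 [-])
[6] deliver 3→4 → N4(foll t1 [-])
[7] deliver 4→3 → ∅
[8] propose(3,'w') → N3(lead t1 [w])
[9] deliver 3→0 → N0(foll t1 [w])
[10] deliver 0→3 → ∅
[11] deliver 3→1 → N1(foll t1 [-])
[12] deliver 1→3 → ∅
[13] deliver 4→2 → ∅
[14] deliver 1→4 → ∅
[15] propose(3,'z') → N3(lead t1 [w,z])
[16] crash(2) → N2(✗foll t1 [-])
[17] deliver 1→3 → ∅
[18] recover(2) → N2(foll t1 [-])
[19] deliver 2→3 → ∅
[20] deliver 2→4 → ∅
[21] timeout(3) → N3(cand t2 [w,z])
[22] deliver 4→3 → ∅
[23] deliver 2→4 → ∅
[24] deliver 2→3 → ∅
[25] deliver 1→4 → ∅
[26] deliver 3→4 → N4(foll t1 [w])
[27] deliver 3→4 → N4(foll t1 [w,z])
[28] deliver 0→4 → ∅
[29] timeout(2) → N2(cand t2 [-])
[30] deliver 3→2 → ∅
[31] deliver 3→2 → ∅
[32] deliver 0→1 → ∅
[33] deliver 0→1 → ∅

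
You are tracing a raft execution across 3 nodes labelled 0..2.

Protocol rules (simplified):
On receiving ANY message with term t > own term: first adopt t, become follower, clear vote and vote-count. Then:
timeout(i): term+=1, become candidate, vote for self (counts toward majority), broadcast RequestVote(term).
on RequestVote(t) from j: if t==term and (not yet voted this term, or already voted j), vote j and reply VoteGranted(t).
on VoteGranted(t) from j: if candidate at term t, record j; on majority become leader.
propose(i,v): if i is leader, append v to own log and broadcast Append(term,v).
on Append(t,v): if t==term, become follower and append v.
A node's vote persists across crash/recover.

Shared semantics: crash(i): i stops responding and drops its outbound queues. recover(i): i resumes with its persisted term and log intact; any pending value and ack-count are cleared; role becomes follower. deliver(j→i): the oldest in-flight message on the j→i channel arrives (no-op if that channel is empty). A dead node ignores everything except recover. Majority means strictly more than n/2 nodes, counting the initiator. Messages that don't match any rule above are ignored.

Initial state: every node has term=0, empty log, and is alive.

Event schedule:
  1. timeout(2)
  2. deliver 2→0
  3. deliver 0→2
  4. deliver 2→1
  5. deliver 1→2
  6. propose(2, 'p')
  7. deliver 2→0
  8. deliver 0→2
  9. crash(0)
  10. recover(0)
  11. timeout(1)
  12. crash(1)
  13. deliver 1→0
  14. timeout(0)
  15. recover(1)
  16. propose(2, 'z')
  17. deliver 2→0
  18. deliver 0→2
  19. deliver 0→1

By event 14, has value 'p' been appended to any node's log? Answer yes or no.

yes

e1 timeout(2): 2[cand,t=1,-]
e2 deliver 2→0: 0[foll,t=1,-]
e3 deliver 0→2: 2[lead,t=1,-]
e4 deliver 2→1: 1[foll,t=1,-]
e5 deliver 1→2: ·
e6 propose(2,'p'): 2[lead,t=1,p]
e7 deliver 2→0: 0[foll,t=1,p]
e8 deliver 0→2: ·
e9 crash(0): 0[✗foll,t=1,p]
e10 recover(0): 0[foll,t=1,p]
e11 timeout(1): 1[cand,t=2,-]
e12 crash(1): 1[✗cand,t=2,-]
e13 deliver 1→0: ·
e14 timeout(0): 0[cand,t=2,p]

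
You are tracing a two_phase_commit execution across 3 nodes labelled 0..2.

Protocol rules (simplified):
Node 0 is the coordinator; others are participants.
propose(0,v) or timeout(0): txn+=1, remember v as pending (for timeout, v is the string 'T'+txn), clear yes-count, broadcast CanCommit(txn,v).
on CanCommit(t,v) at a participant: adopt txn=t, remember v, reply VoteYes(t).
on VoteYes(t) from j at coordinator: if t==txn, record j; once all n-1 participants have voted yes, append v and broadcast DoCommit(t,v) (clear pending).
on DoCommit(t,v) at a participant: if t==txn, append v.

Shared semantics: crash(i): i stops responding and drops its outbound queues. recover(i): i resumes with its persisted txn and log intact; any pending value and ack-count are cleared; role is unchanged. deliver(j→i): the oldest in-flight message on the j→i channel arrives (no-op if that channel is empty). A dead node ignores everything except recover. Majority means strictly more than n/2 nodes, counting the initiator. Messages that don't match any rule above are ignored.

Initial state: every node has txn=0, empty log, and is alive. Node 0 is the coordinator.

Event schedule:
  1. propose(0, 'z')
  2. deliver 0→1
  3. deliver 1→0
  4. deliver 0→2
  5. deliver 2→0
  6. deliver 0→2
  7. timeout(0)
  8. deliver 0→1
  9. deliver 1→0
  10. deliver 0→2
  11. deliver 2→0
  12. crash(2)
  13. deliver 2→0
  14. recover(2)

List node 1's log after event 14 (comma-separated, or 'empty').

z

1. propose(0,'z'):  <0:coor t1 ->
2. deliver 0→1:  <1:part t1 ->
3. deliver 1→0:  nop
4. deliver 0→2:  <2:part t1 ->
5. deliver 2→0:  <0:coor t1 z>
6. deliver 0→2:  <2:part t1 z>
7. timeout(0):  <0:coor t2 z>
8. deliver 0→1:  <1:part t1 z>
9. deliver 1→0:  nop
10. deliver 0→2:  <2:part t2 z>
11. deliver 2→0:  nop
12. crash(2):  <2:✗part t2 z>
13. deliver 2→0:  nop
14. recover(2):  <2:part t2 z>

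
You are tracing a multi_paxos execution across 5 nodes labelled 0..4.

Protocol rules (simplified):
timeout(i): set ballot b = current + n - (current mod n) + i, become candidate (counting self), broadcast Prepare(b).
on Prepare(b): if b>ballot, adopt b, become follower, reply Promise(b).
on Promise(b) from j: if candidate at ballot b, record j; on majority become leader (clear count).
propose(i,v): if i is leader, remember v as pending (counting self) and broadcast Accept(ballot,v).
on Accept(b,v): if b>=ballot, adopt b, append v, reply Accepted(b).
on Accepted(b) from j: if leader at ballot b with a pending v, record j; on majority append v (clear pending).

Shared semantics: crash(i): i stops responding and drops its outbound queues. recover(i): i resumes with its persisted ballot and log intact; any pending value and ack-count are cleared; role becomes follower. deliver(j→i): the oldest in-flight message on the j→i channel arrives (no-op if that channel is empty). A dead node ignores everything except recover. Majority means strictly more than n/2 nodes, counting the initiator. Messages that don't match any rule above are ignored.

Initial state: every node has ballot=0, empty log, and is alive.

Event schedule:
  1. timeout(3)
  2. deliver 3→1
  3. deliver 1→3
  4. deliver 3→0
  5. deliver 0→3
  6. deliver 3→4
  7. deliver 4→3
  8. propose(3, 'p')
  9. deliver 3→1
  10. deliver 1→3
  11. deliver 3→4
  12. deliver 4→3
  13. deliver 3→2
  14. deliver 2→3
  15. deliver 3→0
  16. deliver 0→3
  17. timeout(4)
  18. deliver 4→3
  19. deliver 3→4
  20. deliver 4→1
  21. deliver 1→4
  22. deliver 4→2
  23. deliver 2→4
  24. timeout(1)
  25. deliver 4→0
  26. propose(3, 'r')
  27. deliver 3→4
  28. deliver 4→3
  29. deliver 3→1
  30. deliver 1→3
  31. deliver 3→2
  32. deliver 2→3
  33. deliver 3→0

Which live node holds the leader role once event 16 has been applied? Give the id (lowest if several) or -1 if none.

3

1. timeout(3):  <3:cand b8 ->
2. deliver 3→1:  <1:foll b8 ->
3. deliver 1→3:  nop
4. deliver 3→0:  <0:foll b8 ->
5. deliver 0→3:  <3:lead b8 ->
6. deliver 3→4:  <4:foll b8 ->
7. deliver 4→3:  nop
8. propose(3,'p'):  nop
9. deliver 3→1:  <1:foll b8 p>
10. deliver 1→3:  nop
11. deliver 3→4:  <4:foll b8 p>
12. deliver 4→3:  <3:lead b8 p>
13. deliver 3→2:  <2:foll b8 ->
14. deliver 2→3:  nop
15. deliver 3→0:  <0:foll b8 p>
16. deliver 0→3:  nop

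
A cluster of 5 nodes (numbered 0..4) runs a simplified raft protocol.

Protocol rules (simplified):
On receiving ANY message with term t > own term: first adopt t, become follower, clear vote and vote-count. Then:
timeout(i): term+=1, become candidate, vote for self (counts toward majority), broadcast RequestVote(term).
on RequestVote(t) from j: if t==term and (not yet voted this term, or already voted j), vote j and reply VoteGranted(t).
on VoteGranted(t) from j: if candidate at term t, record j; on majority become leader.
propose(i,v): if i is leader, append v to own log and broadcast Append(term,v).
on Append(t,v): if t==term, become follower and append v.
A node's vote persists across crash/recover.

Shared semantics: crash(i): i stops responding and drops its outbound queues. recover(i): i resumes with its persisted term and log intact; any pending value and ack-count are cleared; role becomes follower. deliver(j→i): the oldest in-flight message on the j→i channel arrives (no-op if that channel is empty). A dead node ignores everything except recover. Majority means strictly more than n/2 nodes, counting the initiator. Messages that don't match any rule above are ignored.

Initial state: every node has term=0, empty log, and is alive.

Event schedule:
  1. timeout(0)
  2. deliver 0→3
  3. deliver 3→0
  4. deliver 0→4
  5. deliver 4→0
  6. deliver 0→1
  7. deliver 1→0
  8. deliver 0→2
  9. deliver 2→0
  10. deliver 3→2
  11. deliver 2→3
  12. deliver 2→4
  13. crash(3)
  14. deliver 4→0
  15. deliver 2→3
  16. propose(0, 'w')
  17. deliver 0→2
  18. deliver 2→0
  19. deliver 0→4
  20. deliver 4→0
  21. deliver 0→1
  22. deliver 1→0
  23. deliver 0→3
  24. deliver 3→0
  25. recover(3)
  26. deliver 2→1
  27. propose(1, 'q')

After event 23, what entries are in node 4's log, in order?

w

step 1 timeout(0): 0={cand,t=1,log=-}
step 2 deliver 0→3: 3={foll,t=1,log=-}
step 3 deliver 3→0: —
step 4 deliver 0→4: 4={foll,t=1,log=-}
step 5 deliver 4→0: 0={lead,t=1,log=-}
step 6 deliver 0→1: 1={foll,t=1,log=-}
step 7 deliver 1→0: —
step 8 deliver 0→2: 2={foll,t=1,log=-}
step 9 deliver 2→0: —
step 10 deliver 3→2: —
step 11 deliver 2→3: —
step 12 deliver 2→4: —
step 13 crash(3): 3={✗foll,t=1,log=-}
step 14 deliver 4→0: —
step 15 deliver 2→3: —
step 16 propose(0,'w'): 0={lead,t=1,log=w}
step 17 deliver 0→2: 2={foll,t=1,log=w}
step 18 deliver 2→0: —
step 19 deliver 0→4: 4={foll,t=1,log=w}
step 20 deliver 4→0: —
step 21 deliver 0→1: 1={foll,t=1,log=w}
step 22 deliver 1→0: —
step 23 deliver 0→3: —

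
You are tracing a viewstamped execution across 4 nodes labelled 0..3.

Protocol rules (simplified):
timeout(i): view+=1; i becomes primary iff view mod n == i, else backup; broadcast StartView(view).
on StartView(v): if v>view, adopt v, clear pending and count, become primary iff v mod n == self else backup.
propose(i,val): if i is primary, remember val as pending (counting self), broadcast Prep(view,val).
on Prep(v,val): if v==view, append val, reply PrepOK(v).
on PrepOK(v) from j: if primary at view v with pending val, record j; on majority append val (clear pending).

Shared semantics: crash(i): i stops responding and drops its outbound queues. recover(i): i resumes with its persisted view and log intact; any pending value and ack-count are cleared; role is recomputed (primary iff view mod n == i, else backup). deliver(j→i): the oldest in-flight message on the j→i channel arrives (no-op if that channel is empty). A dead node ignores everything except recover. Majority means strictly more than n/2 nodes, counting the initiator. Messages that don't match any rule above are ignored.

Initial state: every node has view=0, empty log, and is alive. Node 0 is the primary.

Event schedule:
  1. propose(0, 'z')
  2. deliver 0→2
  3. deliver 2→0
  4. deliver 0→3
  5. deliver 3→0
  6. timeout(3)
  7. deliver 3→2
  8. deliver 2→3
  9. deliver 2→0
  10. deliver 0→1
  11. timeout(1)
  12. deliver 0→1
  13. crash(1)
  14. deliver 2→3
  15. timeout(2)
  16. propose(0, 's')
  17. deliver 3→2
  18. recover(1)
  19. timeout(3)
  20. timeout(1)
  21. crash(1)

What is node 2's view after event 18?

[1] propose(0,'z') → ∅
[2] deliver 0→2 → N2(back v0 [z])
[3] deliver 2→0 → ∅
[4] deliver 0→3 → N3(back v0 [z])
[5] deliver 3→0 → N0(prim v0 [z])
[6] timeout(3) → N3(back v1 [z])
[7] deliver 3→2 → N2(back v1 [z])
[8] deliver 2→3 → ∅
[9] deliver 2→0 → ∅
[10] deliver 0→1 → N1(back v0 [z])
[11] timeout(1) → N1(prim v1 [z])
[12] deliver 0→1 → ∅
[13] crash(1) → N1(✗prim v1 [z])
[14] deliver 2→3 → ∅
[15] timeout(2) → N2(prim v2 [z])
[16] propose(0,'s') → ∅
[17] deliver 3→2 → ∅
[18] recover(1) → N1(prim v1 [z])

2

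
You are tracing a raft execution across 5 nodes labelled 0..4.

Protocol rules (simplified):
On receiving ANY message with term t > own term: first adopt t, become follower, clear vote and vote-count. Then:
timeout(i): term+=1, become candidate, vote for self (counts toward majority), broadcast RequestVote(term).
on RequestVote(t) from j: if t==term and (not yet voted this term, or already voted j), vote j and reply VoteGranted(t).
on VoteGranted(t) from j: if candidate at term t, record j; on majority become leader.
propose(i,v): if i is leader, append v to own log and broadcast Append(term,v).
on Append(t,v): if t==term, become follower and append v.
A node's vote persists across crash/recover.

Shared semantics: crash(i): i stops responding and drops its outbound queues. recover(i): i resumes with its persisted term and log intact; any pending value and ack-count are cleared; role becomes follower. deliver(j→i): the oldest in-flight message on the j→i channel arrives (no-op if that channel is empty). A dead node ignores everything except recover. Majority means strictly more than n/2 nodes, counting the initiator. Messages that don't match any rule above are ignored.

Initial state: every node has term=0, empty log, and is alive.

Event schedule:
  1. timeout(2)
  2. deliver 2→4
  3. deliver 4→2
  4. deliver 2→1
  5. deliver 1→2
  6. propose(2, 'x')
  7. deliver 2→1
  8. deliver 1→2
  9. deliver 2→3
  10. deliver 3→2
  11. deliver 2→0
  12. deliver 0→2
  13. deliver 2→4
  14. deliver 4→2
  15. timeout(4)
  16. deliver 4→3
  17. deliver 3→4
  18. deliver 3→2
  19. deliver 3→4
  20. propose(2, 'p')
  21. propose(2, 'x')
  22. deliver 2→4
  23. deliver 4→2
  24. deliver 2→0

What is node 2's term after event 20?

e1 timeout(2): 2[cand,t=1,-]
e2 deliver 2→4: 4[foll,t=1,-]
e3 deliver 4→2: ·
e4 deliver 2→1: 1[foll,t=1,-]
e5 deliver 1→2: 2[lead,t=1,-]
e6 propose(2,'x'): 2[lead,t=1,x]
e7 deliver 2→1: 1[foll,t=1,x]
e8 deliver 1→2: ·
e9 deliver 2→3: 3[foll,t=1,-]
e10 deliver 3→2: ·
e11 deliver 2→0: 0[foll,t=1,-]
e12 deliver 0→2: ·
e13 deliver 2→4: 4[foll,t=1,x]
e14 deliver 4→2: ·
e15 timeout(4): 4[cand,t=2,x]
e16 deliver 4→3: 3[foll,t=2,-]
e17 deliver 3→4: ·
e18 deliver 3→2: ·
e19 deliver 3→4: ·
e20 propose(2,'p'): 2[lead,t=1,x,p]

1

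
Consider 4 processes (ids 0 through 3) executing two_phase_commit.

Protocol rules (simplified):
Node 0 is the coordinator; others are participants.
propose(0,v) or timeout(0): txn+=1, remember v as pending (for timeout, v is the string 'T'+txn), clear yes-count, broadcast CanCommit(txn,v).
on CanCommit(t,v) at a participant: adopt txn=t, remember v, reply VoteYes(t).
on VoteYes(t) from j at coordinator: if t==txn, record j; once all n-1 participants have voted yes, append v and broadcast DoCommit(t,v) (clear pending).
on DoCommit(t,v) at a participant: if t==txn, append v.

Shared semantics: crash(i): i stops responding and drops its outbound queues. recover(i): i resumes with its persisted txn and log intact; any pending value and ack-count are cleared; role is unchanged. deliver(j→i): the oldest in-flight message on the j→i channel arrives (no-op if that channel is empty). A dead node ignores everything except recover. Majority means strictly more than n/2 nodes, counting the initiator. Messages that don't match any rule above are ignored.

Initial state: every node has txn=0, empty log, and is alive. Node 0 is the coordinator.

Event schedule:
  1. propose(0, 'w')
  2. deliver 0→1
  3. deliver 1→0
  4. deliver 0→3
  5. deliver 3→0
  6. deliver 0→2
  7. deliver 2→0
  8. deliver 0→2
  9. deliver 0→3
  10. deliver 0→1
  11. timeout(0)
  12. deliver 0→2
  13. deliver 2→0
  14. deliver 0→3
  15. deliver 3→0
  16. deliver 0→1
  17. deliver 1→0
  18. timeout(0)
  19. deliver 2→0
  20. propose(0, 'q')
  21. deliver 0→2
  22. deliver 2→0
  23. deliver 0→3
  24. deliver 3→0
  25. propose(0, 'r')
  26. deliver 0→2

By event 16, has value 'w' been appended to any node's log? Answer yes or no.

e1 propose(0,'w'): 0[coor,t=1,-]
e2 deliver 0→1: 1[part,t=1,-]
e3 deliver 1→0: ·
e4 deliver 0→3: 3[part,t=1,-]
e5 deliver 3→0: ·
e6 deliver 0→2: 2[part,t=1,-]
e7 deliver 2→0: 0[coor,t=1,w]
e8 deliver 0→2: 2[part,t=1,w]
e9 deliver 0→3: 3[part,t=1,w]
e10 deliver 0→1: 1[part,t=1,w]
e11 timeout(0): 0[coor,t=2,w]
e12 deliver 0→2: 2[part,t=2,w]
e13 deliver 2→0: ·
e14 deliver 0→3: 3[part,t=2,w]
e15 deliver 3→0: ·
e16 deliver 0→1: 1[part,t=2,w]

yes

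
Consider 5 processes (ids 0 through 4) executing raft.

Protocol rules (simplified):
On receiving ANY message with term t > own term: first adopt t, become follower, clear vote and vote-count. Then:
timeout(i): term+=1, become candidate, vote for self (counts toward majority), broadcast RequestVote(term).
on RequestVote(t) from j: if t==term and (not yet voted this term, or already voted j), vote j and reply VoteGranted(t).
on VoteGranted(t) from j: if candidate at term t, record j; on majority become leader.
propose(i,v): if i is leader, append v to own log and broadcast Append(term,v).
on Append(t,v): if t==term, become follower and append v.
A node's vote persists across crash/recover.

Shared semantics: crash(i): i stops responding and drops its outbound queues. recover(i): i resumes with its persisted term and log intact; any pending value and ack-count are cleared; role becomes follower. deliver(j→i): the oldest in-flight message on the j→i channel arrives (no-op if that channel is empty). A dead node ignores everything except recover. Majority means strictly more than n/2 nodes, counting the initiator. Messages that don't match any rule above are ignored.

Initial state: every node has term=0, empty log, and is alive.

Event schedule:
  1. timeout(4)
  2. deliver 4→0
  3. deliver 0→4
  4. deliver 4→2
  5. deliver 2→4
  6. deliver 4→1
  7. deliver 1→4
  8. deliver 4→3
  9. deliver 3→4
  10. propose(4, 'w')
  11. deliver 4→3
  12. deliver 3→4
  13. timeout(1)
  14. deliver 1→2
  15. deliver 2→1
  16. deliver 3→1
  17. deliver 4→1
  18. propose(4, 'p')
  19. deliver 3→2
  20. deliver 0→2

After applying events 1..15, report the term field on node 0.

e1 timeout(4): 4[cand,t=1,-]
e2 deliver 4→0: 0[foll,t=1,-]
e3 deliver 0→4: ·
e4 deliver 4→2: 2[foll,t=1,-]
e5 deliver 2→4: 4[lead,t=1,-]
e6 deliver 4→1: 1[foll,t=1,-]
e7 deliver 1→4: ·
e8 deliver 4→3: 3[foll,t=1,-]
e9 deliver 3→4: ·
e10 propose(4,'w'): 4[lead,t=1,w]
e11 deliver 4→3: 3[foll,t=1,w]
e12 deliver 3→4: ·
e13 timeout(1): 1[cand,t=2,-]
e14 deliver 1→2: 2[foll,t=2,-]
e15 deliver 2→1: ·

1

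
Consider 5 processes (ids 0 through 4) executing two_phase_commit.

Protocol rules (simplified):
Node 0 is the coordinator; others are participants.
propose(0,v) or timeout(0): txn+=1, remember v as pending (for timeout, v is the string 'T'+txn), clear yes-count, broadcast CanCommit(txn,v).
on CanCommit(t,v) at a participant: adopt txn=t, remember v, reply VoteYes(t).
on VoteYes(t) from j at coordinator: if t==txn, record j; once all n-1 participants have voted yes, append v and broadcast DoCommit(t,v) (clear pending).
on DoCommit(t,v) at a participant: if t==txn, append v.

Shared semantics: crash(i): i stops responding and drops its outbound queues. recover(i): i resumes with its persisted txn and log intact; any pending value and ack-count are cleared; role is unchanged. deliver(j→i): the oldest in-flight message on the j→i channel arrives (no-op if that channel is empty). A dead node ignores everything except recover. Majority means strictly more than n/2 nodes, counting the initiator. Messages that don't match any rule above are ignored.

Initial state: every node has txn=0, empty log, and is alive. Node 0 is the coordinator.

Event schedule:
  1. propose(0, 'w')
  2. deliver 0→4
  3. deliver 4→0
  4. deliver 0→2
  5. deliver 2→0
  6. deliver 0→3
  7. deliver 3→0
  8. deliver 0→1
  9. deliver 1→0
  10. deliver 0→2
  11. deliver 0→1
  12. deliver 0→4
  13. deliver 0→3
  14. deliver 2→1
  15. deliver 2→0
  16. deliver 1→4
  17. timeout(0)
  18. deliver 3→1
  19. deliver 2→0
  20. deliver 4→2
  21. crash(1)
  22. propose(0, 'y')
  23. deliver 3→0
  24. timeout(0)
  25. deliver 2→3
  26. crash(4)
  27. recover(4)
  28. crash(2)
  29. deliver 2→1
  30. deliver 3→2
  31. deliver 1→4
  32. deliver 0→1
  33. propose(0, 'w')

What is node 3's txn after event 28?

1

after 1 — propose(0,'w'): n0:coor/t1/[-]
after 2 — deliver 0→4: n4:part/t1/[-]
after 3 — deliver 4→0: ·
after 4 — deliver 0→2: n2:part/t1/[-]
after 5 — deliver 2→0: ·
after 6 — deliver 0→3: n3:part/t1/[-]
after 7 — deliver 3→0: ·
after 8 — deliver 0→1: n1:part/t1/[-]
after 9 — deliver 1→0: n0:coor/t1/[w]
after 10 — deliver 0→2: n2:part/t1/[w]
after 11 — deliver 0→1: n1:part/t1/[w]
after 12 — deliver 0→4: n4:part/t1/[w]
after 13 — deliver 0→3: n3:part/t1/[w]
after 14 — deliver 2→1: ·
after 15 — deliver 2→0: ·
after 16 — deliver 1→4: ·
after 17 — timeout(0): n0:coor/t2/[w]
after 18 — deliver 3→1: ·
after 19 — deliver 2→0: ·
after 20 — deliver 4→2: ·
after 21 — crash(1): n1:✗part/t1/[w]
after 22 — propose(0,'y'): n0:coor/t3/[w]
after 23 — deliver 3→0: ·
after 24 — timeout(0): n0:coor/t4/[w]
after 25 — deliver 2→3: ·
after 26 — crash(4): n4:✗part/t1/[w]
after 27 — recover(4): n4:part/t1/[w]
after 28 — crash(2): n2:✗part/t1/[w]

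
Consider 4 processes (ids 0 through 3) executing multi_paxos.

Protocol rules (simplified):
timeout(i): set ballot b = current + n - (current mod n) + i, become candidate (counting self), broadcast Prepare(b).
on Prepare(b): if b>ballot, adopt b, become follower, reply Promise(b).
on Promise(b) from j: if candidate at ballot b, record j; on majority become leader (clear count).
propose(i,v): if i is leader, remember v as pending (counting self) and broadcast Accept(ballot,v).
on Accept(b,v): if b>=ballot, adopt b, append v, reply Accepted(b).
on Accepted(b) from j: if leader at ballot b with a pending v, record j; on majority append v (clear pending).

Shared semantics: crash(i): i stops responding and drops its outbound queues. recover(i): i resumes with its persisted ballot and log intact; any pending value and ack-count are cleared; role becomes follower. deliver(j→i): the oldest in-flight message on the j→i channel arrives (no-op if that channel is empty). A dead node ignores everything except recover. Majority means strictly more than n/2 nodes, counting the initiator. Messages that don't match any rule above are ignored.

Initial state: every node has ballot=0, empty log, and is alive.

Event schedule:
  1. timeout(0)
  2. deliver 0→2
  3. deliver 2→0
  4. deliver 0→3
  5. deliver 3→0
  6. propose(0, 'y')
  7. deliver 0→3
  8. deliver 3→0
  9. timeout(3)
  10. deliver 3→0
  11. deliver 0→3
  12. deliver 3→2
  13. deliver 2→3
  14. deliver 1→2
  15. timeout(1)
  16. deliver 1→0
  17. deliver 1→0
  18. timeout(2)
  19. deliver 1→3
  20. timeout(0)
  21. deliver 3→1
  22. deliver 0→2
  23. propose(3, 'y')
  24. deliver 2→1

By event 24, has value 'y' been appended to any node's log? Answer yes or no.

yes

1. timeout(0):  <0:cand b4 ->
2. deliver 0→2:  <2:foll b4 ->
3. deliver 2→0:  nop
4. deliver 0→3:  <3:foll b4 ->
5. deliver 3→0:  <0:lead b4 ->
6. propose(0,'y'):  nop
7. deliver 0→3:  <3:foll b4 y>
8. deliver 3→0:  nop
9. timeout(3):  <3:cand b11 y>
10. deliver 3→0:  <0:foll b11 ->
11. deliver 0→3:  nop
12. deliver 3→2:  <2:foll b11 ->
13. deliver 2→3:  <3:lead b11 y>
14. deliver 1→2:  nop
15. timeout(1):  <1:cand b5 ->
16. deliver 1→0:  nop
17. deliver 1→0:  nop
18. timeout(2):  <2:cand b14 ->
19. deliver 1→3:  nop
20. timeout(0):  <0:cand b12 ->
21. deliver 3→1:  <1:foll b11 ->
22. deliver 0→2:  nop
23. propose(3,'y'):  nop
24. deliver 2→1:  <1:foll b14 ->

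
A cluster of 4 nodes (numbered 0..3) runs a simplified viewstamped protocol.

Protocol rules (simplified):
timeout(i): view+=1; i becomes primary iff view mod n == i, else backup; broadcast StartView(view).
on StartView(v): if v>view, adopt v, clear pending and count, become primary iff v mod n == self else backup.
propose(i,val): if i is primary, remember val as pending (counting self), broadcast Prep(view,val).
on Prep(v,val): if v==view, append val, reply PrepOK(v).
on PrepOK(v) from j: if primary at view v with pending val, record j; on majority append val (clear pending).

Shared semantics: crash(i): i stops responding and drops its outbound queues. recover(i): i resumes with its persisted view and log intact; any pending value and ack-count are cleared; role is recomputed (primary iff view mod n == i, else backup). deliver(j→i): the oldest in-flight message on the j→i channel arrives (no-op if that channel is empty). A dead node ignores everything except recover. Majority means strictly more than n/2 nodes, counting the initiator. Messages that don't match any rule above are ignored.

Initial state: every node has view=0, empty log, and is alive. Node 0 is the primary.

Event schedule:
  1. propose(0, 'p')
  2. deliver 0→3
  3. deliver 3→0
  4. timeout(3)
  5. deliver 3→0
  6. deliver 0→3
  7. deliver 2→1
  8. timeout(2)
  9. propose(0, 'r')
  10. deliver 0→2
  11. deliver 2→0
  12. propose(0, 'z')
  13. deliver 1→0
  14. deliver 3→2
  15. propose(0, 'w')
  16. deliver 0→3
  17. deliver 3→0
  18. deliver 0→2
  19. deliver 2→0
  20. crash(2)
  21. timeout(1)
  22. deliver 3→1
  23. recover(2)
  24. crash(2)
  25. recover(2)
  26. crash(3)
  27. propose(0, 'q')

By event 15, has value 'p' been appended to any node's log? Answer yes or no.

yes

e1 propose(0,'p'): ·
e2 deliver 0→3: 3[back,v=0,p]
e3 deliver 3→0: ·
e4 timeout(3): 3[back,v=1,p]
e5 deliver 3→0: 0[back,v=1,-]
e6 deliver 0→3: ·
e7 deliver 2→1: ·
e8 timeout(2): 2[back,v=1,-]
e9 propose(0,'r'): ·
e10 deliver 0→2: ·
e11 deliver 2→0: ·
e12 propose(0,'z'): ·
e13 deliver 1→0: ·
e14 deliver 3→2: ·
e15 propose(0,'w'): ·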